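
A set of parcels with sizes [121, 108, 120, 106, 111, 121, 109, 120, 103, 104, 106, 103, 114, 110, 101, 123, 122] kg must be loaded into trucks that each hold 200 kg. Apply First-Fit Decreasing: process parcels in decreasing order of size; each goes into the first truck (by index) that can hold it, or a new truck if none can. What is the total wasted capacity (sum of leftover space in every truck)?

1498

Sorted descending: 123, 122, 121, 121, 120, 120, 114, 111, 110, 109, 108, 106, 106, 104, 103, 103, 101.
Put 123 kg in truck 1; 77 kg remain.
Put 122 kg in truck 2; 78 kg remain.
Put 121 kg in truck 3; 79 kg remain.
Put 121 kg in truck 4; 79 kg remain.
Put 120 kg in truck 5; 80 kg remain.
Put 120 kg in truck 6; 80 kg remain.
Put 114 kg in truck 7; 86 kg remain.
Put 111 kg in truck 8; 89 kg remain.
Put 110 kg in truck 9; 90 kg remain.
Put 109 kg in truck 10; 91 kg remain.
Put 108 kg in truck 11; 92 kg remain.
Put 106 kg in truck 12; 94 kg remain.
Put 106 kg in truck 13; 94 kg remain.
Put 104 kg in truck 14; 96 kg remain.
Put 103 kg in truck 15; 97 kg remain.
Put 103 kg in truck 16; 97 kg remain.
Put 101 kg in truck 17; 99 kg remain.
17 trucks × 200 kg = 3400 kg; used 1902 kg; unused 1498 kg.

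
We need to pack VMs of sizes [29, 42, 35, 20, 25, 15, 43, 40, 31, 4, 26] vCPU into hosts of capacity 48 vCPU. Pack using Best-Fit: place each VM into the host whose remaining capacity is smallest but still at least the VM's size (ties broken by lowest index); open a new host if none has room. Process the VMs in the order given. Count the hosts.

29 vCPU → host 1 (remaining 19 vCPU)
42 vCPU → host 2 (remaining 6 vCPU)
35 vCPU → host 3 (remaining 13 vCPU)
20 vCPU → host 4 (remaining 28 vCPU)
25 vCPU → host 4 (remaining 3 vCPU)
15 vCPU → host 1 (remaining 4 vCPU)
43 vCPU → host 5 (remaining 5 vCPU)
40 vCPU → host 6 (remaining 8 vCPU)
31 vCPU → host 7 (remaining 17 vCPU)
4 vCPU → host 1 (remaining 0 vCPU)
26 vCPU → host 8 (remaining 22 vCPU)
Final hosts: [29,15,4] [42] [35] [20,25] [43] [40] [31] [26].

8 hosts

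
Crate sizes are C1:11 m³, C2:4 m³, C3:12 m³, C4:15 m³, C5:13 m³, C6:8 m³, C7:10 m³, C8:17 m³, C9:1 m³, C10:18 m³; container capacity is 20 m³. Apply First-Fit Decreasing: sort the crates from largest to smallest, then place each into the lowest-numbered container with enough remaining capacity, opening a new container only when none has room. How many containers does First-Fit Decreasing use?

Sorted descending: 18, 17, 15, 13, 12, 11, 10, 8, 4, 1.
18 m³ → container 1 (remaining 2 m³)
17 m³ → container 2 (remaining 3 m³)
15 m³ → container 3 (remaining 5 m³)
13 m³ → container 4 (remaining 7 m³)
12 m³ → container 5 (remaining 8 m³)
11 m³ → container 6 (remaining 9 m³)
10 m³ → container 7 (remaining 10 m³)
8 m³ → container 5 (remaining 0 m³)
4 m³ → container 3 (remaining 1 m³)
1 m³ → container 1 (remaining 1 m³)

7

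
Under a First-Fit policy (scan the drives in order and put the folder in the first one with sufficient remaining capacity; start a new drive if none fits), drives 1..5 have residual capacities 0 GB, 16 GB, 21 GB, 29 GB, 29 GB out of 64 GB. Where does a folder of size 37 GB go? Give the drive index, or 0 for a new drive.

0

No drive has ≥ 37 GB free, so a new drive is opened.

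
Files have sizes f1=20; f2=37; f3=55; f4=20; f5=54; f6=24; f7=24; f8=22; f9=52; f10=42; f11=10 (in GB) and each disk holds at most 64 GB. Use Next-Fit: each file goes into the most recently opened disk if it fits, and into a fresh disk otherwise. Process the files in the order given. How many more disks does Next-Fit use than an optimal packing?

2

Next-Fit: [20,37] [55] [20] [54] [24,24] [22] [52] [42,10] → 8 disks.
Total size 360 GB; any packing needs at least ⌈360/64⌉ = 6 disks.
An optimal packing achieves that bound: [55] [54,10] [52] [42,22] [37,24] [24,20,20] → 6 disks.
Excess: 8 − 6 = 2.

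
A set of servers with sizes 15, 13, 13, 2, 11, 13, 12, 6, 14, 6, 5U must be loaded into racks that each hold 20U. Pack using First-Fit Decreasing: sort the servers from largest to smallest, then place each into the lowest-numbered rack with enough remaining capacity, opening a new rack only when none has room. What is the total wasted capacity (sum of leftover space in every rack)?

30

Sorted descending: 15, 14, 13, 13, 13, 12, 11, 6, 6, 5, 2.
rack 1: place 15U, 5U left
rack 2: place 14U, 6U left
rack 3: place 13U, 7U left
rack 4: place 13U, 7U left
rack 5: place 13U, 7U left
rack 6: place 12U, 8U left
rack 7: place 11U, 9U left
rack 2: place 6U, 0U left
rack 3: place 6U, 1U left
rack 1: place 5U, 0U left
rack 4: place 2U, 5U left
7 racks × 20U = 140U; used 110U; unused 30U.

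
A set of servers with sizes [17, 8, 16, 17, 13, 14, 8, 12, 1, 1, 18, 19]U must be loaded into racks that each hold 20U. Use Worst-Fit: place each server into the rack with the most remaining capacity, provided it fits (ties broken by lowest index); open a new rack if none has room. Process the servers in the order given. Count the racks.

rack 1: place 17U, 3U left
rack 2: place 8U, 12U left
rack 3: place 16U, 4U left
rack 4: place 17U, 3U left
rack 5: place 13U, 7U left
rack 6: place 14U, 6U left
rack 2: place 8U, 4U left
rack 7: place 12U, 8U left
rack 7: place 1U, 7U left
rack 5: place 1U, 6U left
rack 8: place 18U, 2U left
rack 9: place 19U, 1U left
Final racks: [17] [8,8] [16] [17] [13,1] [14] [12,1] [18] [19].

9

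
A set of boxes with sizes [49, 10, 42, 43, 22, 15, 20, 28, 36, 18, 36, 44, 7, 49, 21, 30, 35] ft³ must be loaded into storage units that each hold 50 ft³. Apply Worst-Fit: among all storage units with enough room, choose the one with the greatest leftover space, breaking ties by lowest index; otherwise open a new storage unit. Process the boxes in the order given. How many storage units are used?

49 ft³ → storage unit 1 (remaining 1 ft³)
10 ft³ → storage unit 2 (remaining 40 ft³)
42 ft³ → storage unit 3 (remaining 8 ft³)
43 ft³ → storage unit 4 (remaining 7 ft³)
22 ft³ → storage unit 2 (remaining 18 ft³)
15 ft³ → storage unit 2 (remaining 3 ft³)
20 ft³ → storage unit 5 (remaining 30 ft³)
28 ft³ → storage unit 5 (remaining 2 ft³)
36 ft³ → storage unit 6 (remaining 14 ft³)
18 ft³ → storage unit 7 (remaining 32 ft³)
36 ft³ → storage unit 8 (remaining 14 ft³)
44 ft³ → storage unit 9 (remaining 6 ft³)
7 ft³ → storage unit 7 (remaining 25 ft³)
49 ft³ → storage unit 10 (remaining 1 ft³)
21 ft³ → storage unit 7 (remaining 4 ft³)
30 ft³ → storage unit 11 (remaining 20 ft³)
35 ft³ → storage unit 12 (remaining 15 ft³)
Final storage units: [49] [10,22,15] [42] [43] [20,28] [36] [18,7,21] [36] [44] [49] [30] [35].

12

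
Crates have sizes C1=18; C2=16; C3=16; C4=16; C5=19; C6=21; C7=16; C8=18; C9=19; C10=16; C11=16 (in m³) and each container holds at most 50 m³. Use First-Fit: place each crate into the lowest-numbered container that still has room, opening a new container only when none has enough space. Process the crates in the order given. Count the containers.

C1 (18 m³) → container 1 (remaining 32 m³)
C2 (16 m³) → container 1 (remaining 16 m³)
C3 (16 m³) → container 1 (remaining 0 m³)
C4 (16 m³) → container 2 (remaining 34 m³)
C5 (19 m³) → container 2 (remaining 15 m³)
C6 (21 m³) → container 3 (remaining 29 m³)
C7 (16 m³) → container 3 (remaining 13 m³)
C8 (18 m³) → container 4 (remaining 32 m³)
C9 (19 m³) → container 4 (remaining 13 m³)
C10 (16 m³) → container 5 (remaining 34 m³)
C11 (16 m³) → container 5 (remaining 18 m³)

5 containers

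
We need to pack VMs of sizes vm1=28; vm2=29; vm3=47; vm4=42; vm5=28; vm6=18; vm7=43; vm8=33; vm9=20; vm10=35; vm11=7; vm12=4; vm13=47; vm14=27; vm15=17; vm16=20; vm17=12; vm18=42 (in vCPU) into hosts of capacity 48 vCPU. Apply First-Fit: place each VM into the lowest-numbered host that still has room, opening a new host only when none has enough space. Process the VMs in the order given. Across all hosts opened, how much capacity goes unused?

77

Put vm1 (28 vCPU) in host 1; 20 vCPU remain.
Put vm2 (29 vCPU) in host 2; 19 vCPU remain.
Put vm3 (47 vCPU) in host 3; 1 vCPU remain.
Put vm4 (42 vCPU) in host 4; 6 vCPU remain.
Put vm5 (28 vCPU) in host 5; 20 vCPU remain.
Put vm6 (18 vCPU) in host 1; 2 vCPU remain.
Put vm7 (43 vCPU) in host 6; 5 vCPU remain.
Put vm8 (33 vCPU) in host 7; 15 vCPU remain.
Put vm9 (20 vCPU) in host 5; 0 vCPU remain.
Put vm10 (35 vCPU) in host 8; 13 vCPU remain.
Put vm11 (7 vCPU) in host 2; 12 vCPU remain.
Put vm12 (4 vCPU) in host 2; 8 vCPU remain.
Put vm13 (47 vCPU) in host 9; 1 vCPU remain.
Put vm14 (27 vCPU) in host 10; 21 vCPU remain.
Put vm15 (17 vCPU) in host 10; 4 vCPU remain.
Put vm16 (20 vCPU) in host 11; 28 vCPU remain.
Put vm17 (12 vCPU) in host 7; 3 vCPU remain.
Put vm18 (42 vCPU) in host 12; 6 vCPU remain.
12 hosts × 48 vCPU = 576 vCPU; used 499 vCPU; unused 77 vCPU.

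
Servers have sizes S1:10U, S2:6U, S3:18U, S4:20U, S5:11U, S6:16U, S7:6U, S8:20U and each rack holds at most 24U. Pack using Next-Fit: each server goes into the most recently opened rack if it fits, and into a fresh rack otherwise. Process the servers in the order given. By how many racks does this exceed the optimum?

Next-Fit: [10,6] [18] [20] [11] [16,6] [20] → 6 racks.
Total size 107U; any packing needs at least ⌈107/24⌉ = 5 racks.
An optimal packing achieves that bound: [20] [20] [18,6] [16,6] [11,10] → 5 racks.
Excess: 6 − 5 = 1.

1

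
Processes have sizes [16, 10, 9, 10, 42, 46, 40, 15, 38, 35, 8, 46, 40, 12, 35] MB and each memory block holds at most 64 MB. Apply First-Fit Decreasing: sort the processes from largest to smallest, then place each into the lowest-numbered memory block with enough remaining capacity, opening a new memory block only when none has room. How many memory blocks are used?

8 memory blocks

Sorted descending: 46, 46, 42, 40, 40, 38, 35, 35, 16, 15, 12, 10, 10, 9, 8.
46 MB → memory block 1 (remaining 18 MB)
46 MB → memory block 2 (remaining 18 MB)
42 MB → memory block 3 (remaining 22 MB)
40 MB → memory block 4 (remaining 24 MB)
40 MB → memory block 5 (remaining 24 MB)
38 MB → memory block 6 (remaining 26 MB)
35 MB → memory block 7 (remaining 29 MB)
35 MB → memory block 8 (remaining 29 MB)
16 MB → memory block 1 (remaining 2 MB)
15 MB → memory block 2 (remaining 3 MB)
12 MB → memory block 3 (remaining 10 MB)
10 MB → memory block 3 (remaining 0 MB)
10 MB → memory block 4 (remaining 14 MB)
9 MB → memory block 4 (remaining 5 MB)
8 MB → memory block 5 (remaining 16 MB)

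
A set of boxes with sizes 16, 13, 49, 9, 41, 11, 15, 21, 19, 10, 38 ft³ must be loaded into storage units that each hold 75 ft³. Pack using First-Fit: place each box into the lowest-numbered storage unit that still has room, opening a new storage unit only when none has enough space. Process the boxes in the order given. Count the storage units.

16 ft³ → storage unit 1 (remaining 59 ft³)
13 ft³ → storage unit 1 (remaining 46 ft³)
49 ft³ → storage unit 2 (remaining 26 ft³)
9 ft³ → storage unit 1 (remaining 37 ft³)
41 ft³ → storage unit 3 (remaining 34 ft³)
11 ft³ → storage unit 1 (remaining 26 ft³)
15 ft³ → storage unit 1 (remaining 11 ft³)
21 ft³ → storage unit 2 (remaining 5 ft³)
19 ft³ → storage unit 3 (remaining 15 ft³)
10 ft³ → storage unit 1 (remaining 1 ft³)
38 ft³ → storage unit 4 (remaining 37 ft³)
Final storage units: [16,13,9,11,15,10] [49,21] [41,19] [38].

4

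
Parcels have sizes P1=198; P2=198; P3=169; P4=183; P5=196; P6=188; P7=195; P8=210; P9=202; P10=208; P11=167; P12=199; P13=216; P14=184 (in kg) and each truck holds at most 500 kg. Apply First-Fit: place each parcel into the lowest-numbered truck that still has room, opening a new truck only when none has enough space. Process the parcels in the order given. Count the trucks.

7 trucks

P1 (198 kg) → truck 1 (remaining 302 kg)
P2 (198 kg) → truck 1 (remaining 104 kg)
P3 (169 kg) → truck 2 (remaining 331 kg)
P4 (183 kg) → truck 2 (remaining 148 kg)
P5 (196 kg) → truck 3 (remaining 304 kg)
P6 (188 kg) → truck 3 (remaining 116 kg)
P7 (195 kg) → truck 4 (remaining 305 kg)
P8 (210 kg) → truck 4 (remaining 95 kg)
P9 (202 kg) → truck 5 (remaining 298 kg)
P10 (208 kg) → truck 5 (remaining 90 kg)
P11 (167 kg) → truck 6 (remaining 333 kg)
P12 (199 kg) → truck 6 (remaining 134 kg)
P13 (216 kg) → truck 7 (remaining 284 kg)
P14 (184 kg) → truck 7 (remaining 100 kg)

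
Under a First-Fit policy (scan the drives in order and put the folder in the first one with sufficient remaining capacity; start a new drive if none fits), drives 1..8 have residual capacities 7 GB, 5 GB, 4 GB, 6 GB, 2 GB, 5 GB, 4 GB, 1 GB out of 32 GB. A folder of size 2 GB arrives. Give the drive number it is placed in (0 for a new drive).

Drives with room: drive 1 (7 GB), drive 2 (5 GB), drive 3 (4 GB), drive 4 (6 GB), drive 5 (2 GB), drive 6 (5 GB), drive 7 (4 GB).
The first with room is drive 1.

1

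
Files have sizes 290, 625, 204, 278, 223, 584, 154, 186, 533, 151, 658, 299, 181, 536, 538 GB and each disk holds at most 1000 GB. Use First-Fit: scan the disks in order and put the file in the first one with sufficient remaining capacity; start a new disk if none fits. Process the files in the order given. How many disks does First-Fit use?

7 disks

290 GB → disk 1 (remaining 710 GB)
625 GB → disk 1 (remaining 85 GB)
204 GB → disk 2 (remaining 796 GB)
278 GB → disk 2 (remaining 518 GB)
223 GB → disk 2 (remaining 295 GB)
584 GB → disk 3 (remaining 416 GB)
154 GB → disk 2 (remaining 141 GB)
186 GB → disk 3 (remaining 230 GB)
533 GB → disk 4 (remaining 467 GB)
151 GB → disk 3 (remaining 79 GB)
658 GB → disk 5 (remaining 342 GB)
299 GB → disk 4 (remaining 168 GB)
181 GB → disk 5 (remaining 161 GB)
536 GB → disk 6 (remaining 464 GB)
538 GB → disk 7 (remaining 462 GB)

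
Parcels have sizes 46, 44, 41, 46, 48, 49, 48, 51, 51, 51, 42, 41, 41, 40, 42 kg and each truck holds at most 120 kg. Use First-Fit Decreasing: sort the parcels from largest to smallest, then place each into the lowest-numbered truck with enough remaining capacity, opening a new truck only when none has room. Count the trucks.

8

Sorted descending: 51, 51, 51, 49, 48, 48, 46, 46, 44, 42, 42, 41, 41, 41, 40.
Put 51 kg in truck 1; 69 kg remain.
Put 51 kg in truck 1; 18 kg remain.
Put 51 kg in truck 2; 69 kg remain.
Put 49 kg in truck 2; 20 kg remain.
Put 48 kg in truck 3; 72 kg remain.
Put 48 kg in truck 3; 24 kg remain.
Put 46 kg in truck 4; 74 kg remain.
Put 46 kg in truck 4; 28 kg remain.
Put 44 kg in truck 5; 76 kg remain.
Put 42 kg in truck 5; 34 kg remain.
Put 42 kg in truck 6; 78 kg remain.
Put 41 kg in truck 6; 37 kg remain.
Put 41 kg in truck 7; 79 kg remain.
Put 41 kg in truck 7; 38 kg remain.
Put 40 kg in truck 8; 80 kg remain.
Final trucks: [51,51] [51,49] [48,48] [46,46] [44,42] [42,41] [41,41] [40].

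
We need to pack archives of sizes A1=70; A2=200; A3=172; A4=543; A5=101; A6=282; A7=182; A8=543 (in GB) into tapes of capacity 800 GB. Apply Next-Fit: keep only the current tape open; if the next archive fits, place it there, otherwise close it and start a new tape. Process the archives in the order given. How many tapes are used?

4

Put A1 (70 GB) in tape 1; 730 GB remain.
Put A2 (200 GB) in tape 1; 530 GB remain.
Put A3 (172 GB) in tape 1; 358 GB remain.
Put A4 (543 GB) in tape 2; 257 GB remain.
Put A5 (101 GB) in tape 2; 156 GB remain.
Put A6 (282 GB) in tape 3; 518 GB remain.
Put A7 (182 GB) in tape 3; 336 GB remain.
Put A8 (543 GB) in tape 4; 257 GB remain.
Final tapes: [70,200,172] [543,101] [282,182] [543].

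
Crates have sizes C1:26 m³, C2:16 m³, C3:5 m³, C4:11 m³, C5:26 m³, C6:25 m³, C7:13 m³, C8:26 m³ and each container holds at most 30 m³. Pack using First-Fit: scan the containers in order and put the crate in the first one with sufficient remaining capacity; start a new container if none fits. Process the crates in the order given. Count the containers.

6

container 1: place C1 (26 m³), 4 m³ left
container 2: place C2 (16 m³), 14 m³ left
container 2: place C3 (5 m³), 9 m³ left
container 3: place C4 (11 m³), 19 m³ left
container 4: place C5 (26 m³), 4 m³ left
container 5: place C6 (25 m³), 5 m³ left
container 3: place C7 (13 m³), 6 m³ left
container 6: place C8 (26 m³), 4 m³ left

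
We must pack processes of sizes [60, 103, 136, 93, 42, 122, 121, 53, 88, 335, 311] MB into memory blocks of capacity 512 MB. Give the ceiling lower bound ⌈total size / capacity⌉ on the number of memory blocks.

3

Total size = 60 + 103 + 136 + 93 + 42 + 122 + 121 + 53 + 88 + 335 + 311 = 1464 MB.
⌈1464 / 512⌉ = 3.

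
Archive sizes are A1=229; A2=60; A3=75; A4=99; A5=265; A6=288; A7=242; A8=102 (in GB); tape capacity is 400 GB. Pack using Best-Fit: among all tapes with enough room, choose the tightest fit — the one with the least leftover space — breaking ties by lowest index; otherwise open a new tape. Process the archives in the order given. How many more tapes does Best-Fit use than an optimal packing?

Best-Fit: [229,60,75] [99,265] [288,102] [242] → 4 tapes.
Total size 1360 GB; any packing needs at least ⌈1360/400⌉ = 4 tapes.
So 4 is already optimal.

0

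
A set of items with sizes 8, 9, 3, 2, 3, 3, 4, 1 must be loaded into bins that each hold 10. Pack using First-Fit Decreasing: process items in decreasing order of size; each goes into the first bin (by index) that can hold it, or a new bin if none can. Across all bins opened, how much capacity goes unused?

7

Sorted descending: 9, 8, 4, 3, 3, 3, 2, 1.
Put 9 in bin 1; 1 remain.
Put 8 in bin 2; 2 remain.
Put 4 in bin 3; 6 remain.
Put 3 in bin 3; 3 remain.
Put 3 in bin 3; 0 remain.
Put 3 in bin 4; 7 remain.
Put 2 in bin 2; 0 remain.
Put 1 in bin 1; 0 remain.
4 bins × 10 = 40; used 33; unused 7.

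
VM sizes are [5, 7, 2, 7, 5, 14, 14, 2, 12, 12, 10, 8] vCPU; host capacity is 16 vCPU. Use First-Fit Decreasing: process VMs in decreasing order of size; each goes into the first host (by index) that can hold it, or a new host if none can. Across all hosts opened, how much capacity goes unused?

14

Sorted descending: 14, 14, 12, 12, 10, 8, 7, 7, 5, 5, 2, 2.
14 vCPU → host 1 (remaining 2 vCPU)
14 vCPU → host 2 (remaining 2 vCPU)
12 vCPU → host 3 (remaining 4 vCPU)
12 vCPU → host 4 (remaining 4 vCPU)
10 vCPU → host 5 (remaining 6 vCPU)
8 vCPU → host 6 (remaining 8 vCPU)
7 vCPU → host 6 (remaining 1 vCPU)
7 vCPU → host 7 (remaining 9 vCPU)
5 vCPU → host 5 (remaining 1 vCPU)
5 vCPU → host 7 (remaining 4 vCPU)
2 vCPU → host 1 (remaining 0 vCPU)
2 vCPU → host 2 (remaining 0 vCPU)
7 hosts × 16 vCPU = 112 vCPU; used 98 vCPU; unused 14 vCPU.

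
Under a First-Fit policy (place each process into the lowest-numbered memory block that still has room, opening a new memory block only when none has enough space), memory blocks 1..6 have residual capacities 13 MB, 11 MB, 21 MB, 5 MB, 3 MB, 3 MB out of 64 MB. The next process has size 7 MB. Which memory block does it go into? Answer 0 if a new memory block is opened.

Memory blocks with room: memory block 1 (13 MB), memory block 2 (11 MB), memory block 3 (21 MB).
The first with room is memory block 1.

1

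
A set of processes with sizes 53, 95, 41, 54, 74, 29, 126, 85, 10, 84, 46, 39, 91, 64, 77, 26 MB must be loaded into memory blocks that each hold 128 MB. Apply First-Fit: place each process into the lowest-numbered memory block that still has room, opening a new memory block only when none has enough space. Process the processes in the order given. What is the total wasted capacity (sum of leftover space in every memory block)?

158

memory block 1: place 53 MB, 75 MB left
memory block 2: place 95 MB, 33 MB left
memory block 1: place 41 MB, 34 MB left
memory block 3: place 54 MB, 74 MB left
memory block 3: place 74 MB, 0 MB left
memory block 1: place 29 MB, 5 MB left
memory block 4: place 126 MB, 2 MB left
memory block 5: place 85 MB, 43 MB left
memory block 2: place 10 MB, 23 MB left
memory block 6: place 84 MB, 44 MB left
memory block 7: place 46 MB, 82 MB left
memory block 5: place 39 MB, 4 MB left
memory block 8: place 91 MB, 37 MB left
memory block 7: place 64 MB, 18 MB left
memory block 9: place 77 MB, 51 MB left
memory block 6: place 26 MB, 18 MB left
9 memory blocks × 128 MB = 1152 MB; used 994 MB; unused 158 MB.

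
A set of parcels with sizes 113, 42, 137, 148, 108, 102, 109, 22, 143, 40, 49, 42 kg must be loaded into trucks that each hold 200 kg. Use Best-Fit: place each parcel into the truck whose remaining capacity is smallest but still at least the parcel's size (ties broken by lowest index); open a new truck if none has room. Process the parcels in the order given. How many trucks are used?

7

Put 113 kg in truck 1; 87 kg remain.
Put 42 kg in truck 1; 45 kg remain.
Put 137 kg in truck 2; 63 kg remain.
Put 148 kg in truck 3; 52 kg remain.
Put 108 kg in truck 4; 92 kg remain.
Put 102 kg in truck 5; 98 kg remain.
Put 109 kg in truck 6; 91 kg remain.
Put 22 kg in truck 1; 23 kg remain.
Put 143 kg in truck 7; 57 kg remain.
Put 40 kg in truck 3; 12 kg remain.
Put 49 kg in truck 7; 8 kg remain.
Put 42 kg in truck 2; 21 kg remain.
Final trucks: [113,42,22] [137,42] [148,40] [108] [102] [109] [143,49].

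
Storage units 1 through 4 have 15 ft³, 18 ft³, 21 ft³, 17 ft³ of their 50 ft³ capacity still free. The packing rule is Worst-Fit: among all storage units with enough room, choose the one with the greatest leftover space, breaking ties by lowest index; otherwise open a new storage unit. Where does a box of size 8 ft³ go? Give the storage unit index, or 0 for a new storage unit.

3

Storage units with room: storage unit 1 (15 ft³), storage unit 2 (18 ft³), storage unit 3 (21 ft³), storage unit 4 (17 ft³).
Most room is storage unit 3 with 21 ft³ free.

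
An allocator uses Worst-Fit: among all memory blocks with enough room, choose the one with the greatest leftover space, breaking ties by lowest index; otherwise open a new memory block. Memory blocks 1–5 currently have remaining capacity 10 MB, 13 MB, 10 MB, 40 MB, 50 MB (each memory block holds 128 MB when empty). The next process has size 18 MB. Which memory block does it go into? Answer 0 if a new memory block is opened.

Memory blocks with room: memory block 4 (40 MB), memory block 5 (50 MB).
Most room is memory block 5 with 50 MB free.

5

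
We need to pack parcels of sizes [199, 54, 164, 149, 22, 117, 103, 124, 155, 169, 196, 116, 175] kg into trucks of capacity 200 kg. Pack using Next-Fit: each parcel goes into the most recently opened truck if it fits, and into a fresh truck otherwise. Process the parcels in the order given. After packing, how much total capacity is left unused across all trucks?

657

199 kg → truck 1 (remaining 1 kg)
54 kg → truck 2 (remaining 146 kg)
164 kg → truck 3 (remaining 36 kg)
149 kg → truck 4 (remaining 51 kg)
22 kg → truck 4 (remaining 29 kg)
117 kg → truck 5 (remaining 83 kg)
103 kg → truck 6 (remaining 97 kg)
124 kg → truck 7 (remaining 76 kg)
155 kg → truck 8 (remaining 45 kg)
169 kg → truck 9 (remaining 31 kg)
196 kg → truck 10 (remaining 4 kg)
116 kg → truck 11 (remaining 84 kg)
175 kg → truck 12 (remaining 25 kg)
12 trucks × 200 kg = 2400 kg; used 1743 kg; unused 657 kg.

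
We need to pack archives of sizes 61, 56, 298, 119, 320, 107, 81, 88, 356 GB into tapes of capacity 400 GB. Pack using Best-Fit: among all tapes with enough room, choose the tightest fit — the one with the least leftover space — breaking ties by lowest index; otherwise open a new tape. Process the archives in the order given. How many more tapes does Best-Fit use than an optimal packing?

Best-Fit: [61,56,119,107] [298,81] [320] [88] [356] → 5 tapes.
Total size 1486 GB; any packing needs at least ⌈1486/400⌉ = 4 tapes.
An optimal packing achieves that bound: [356] [320,61] [298,88] [119,107,81,56] → 4 tapes.
Excess: 5 − 4 = 1.

1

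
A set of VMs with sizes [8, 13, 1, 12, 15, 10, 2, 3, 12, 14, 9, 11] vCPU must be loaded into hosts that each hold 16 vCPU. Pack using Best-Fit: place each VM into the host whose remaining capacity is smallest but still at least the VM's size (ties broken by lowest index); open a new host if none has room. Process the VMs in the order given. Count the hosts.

8 vCPU → host 1 (remaining 8 vCPU)
13 vCPU → host 2 (remaining 3 vCPU)
1 vCPU → host 2 (remaining 2 vCPU)
12 vCPU → host 3 (remaining 4 vCPU)
15 vCPU → host 4 (remaining 1 vCPU)
10 vCPU → host 5 (remaining 6 vCPU)
2 vCPU → host 2 (remaining 0 vCPU)
3 vCPU → host 3 (remaining 1 vCPU)
12 vCPU → host 6 (remaining 4 vCPU)
14 vCPU → host 7 (remaining 2 vCPU)
9 vCPU → host 8 (remaining 7 vCPU)
11 vCPU → host 9 (remaining 5 vCPU)
Final hosts: [8] [13,1,2] [12,3] [15] [10] [12] [14] [9] [11].

9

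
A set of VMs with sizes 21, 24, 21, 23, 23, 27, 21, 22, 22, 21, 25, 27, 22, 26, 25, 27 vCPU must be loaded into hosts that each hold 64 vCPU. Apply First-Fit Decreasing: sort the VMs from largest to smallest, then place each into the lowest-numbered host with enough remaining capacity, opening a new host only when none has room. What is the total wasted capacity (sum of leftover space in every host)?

135

Sorted descending: 27, 27, 27, 26, 25, 25, 24, 23, 23, 22, 22, 22, 21, 21, 21, 21.
host 1: place 27 vCPU, 37 vCPU left
host 1: place 27 vCPU, 10 vCPU left
host 2: place 27 vCPU, 37 vCPU left
host 2: place 26 vCPU, 11 vCPU left
host 3: place 25 vCPU, 39 vCPU left
host 3: place 25 vCPU, 14 vCPU left
host 4: place 24 vCPU, 40 vCPU left
host 4: place 23 vCPU, 17 vCPU left
host 5: place 23 vCPU, 41 vCPU left
host 5: place 22 vCPU, 19 vCPU left
host 6: place 22 vCPU, 42 vCPU left
host 6: place 22 vCPU, 20 vCPU left
host 7: place 21 vCPU, 43 vCPU left
host 7: place 21 vCPU, 22 vCPU left
host 7: place 21 vCPU, 1 vCPU left
host 8: place 21 vCPU, 43 vCPU left
8 hosts × 64 vCPU = 512 vCPU; used 377 vCPU; unused 135 vCPU.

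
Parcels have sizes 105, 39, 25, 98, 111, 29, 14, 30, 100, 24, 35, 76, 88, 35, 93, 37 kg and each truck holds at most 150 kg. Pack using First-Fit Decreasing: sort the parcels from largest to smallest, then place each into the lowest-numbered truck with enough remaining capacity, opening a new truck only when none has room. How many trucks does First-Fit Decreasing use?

7 trucks

Sorted descending: 111, 105, 100, 98, 93, 88, 76, 39, 37, 35, 35, 30, 29, 25, 24, 14.
111 kg → truck 1 (remaining 39 kg)
105 kg → truck 2 (remaining 45 kg)
100 kg → truck 3 (remaining 50 kg)
98 kg → truck 4 (remaining 52 kg)
93 kg → truck 5 (remaining 57 kg)
88 kg → truck 6 (remaining 62 kg)
76 kg → truck 7 (remaining 74 kg)
39 kg → truck 1 (remaining 0 kg)
37 kg → truck 2 (remaining 8 kg)
35 kg → truck 3 (remaining 15 kg)
35 kg → truck 4 (remaining 17 kg)
30 kg → truck 5 (remaining 27 kg)
29 kg → truck 6 (remaining 33 kg)
25 kg → truck 5 (remaining 2 kg)
24 kg → truck 6 (remaining 9 kg)
14 kg → truck 3 (remaining 1 kg)
Final trucks: [111,39] [105,37] [100,35,14] [98,35] [93,30,25] [88,29,24] [76].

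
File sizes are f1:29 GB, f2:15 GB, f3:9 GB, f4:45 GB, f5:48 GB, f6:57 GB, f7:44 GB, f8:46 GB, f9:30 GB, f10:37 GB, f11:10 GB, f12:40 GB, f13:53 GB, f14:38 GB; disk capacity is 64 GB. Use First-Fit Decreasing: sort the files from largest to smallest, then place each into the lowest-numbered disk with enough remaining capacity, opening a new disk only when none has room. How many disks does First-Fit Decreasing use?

10 disks

Sorted descending: 57, 53, 48, 46, 45, 44, 40, 38, 37, 30, 29, 15, 10, 9.
57 GB → disk 1 (remaining 7 GB)
53 GB → disk 2 (remaining 11 GB)
48 GB → disk 3 (remaining 16 GB)
46 GB → disk 4 (remaining 18 GB)
45 GB → disk 5 (remaining 19 GB)
44 GB → disk 6 (remaining 20 GB)
40 GB → disk 7 (remaining 24 GB)
38 GB → disk 8 (remaining 26 GB)
37 GB → disk 9 (remaining 27 GB)
30 GB → disk 10 (remaining 34 GB)
29 GB → disk 10 (remaining 5 GB)
15 GB → disk 3 (remaining 1 GB)
10 GB → disk 2 (remaining 1 GB)
9 GB → disk 4 (remaining 9 GB)
Final disks: [57] [53,10] [48,15] [46,9] [45] [44] [40] [38] [37] [30,29].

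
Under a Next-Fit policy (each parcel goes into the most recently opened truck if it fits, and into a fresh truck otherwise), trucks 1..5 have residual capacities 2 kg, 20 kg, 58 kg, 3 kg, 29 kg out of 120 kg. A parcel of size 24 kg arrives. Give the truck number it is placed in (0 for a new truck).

Next-Fit only looks at truck 5, which has 29 kg free.
24 kg fits there.

5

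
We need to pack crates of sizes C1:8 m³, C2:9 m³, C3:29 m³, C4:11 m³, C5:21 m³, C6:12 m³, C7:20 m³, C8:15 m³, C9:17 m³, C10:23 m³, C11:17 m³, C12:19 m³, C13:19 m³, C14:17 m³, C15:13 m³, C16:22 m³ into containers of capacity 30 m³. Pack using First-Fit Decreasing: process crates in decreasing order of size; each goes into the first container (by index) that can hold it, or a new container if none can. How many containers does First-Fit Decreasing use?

Sorted descending: 29, 23, 22, 21, 20, 19, 19, 17, 17, 17, 15, 13, 12, 11, 9, 8.
container 1: place 29 m³, 1 m³ left
container 2: place 23 m³, 7 m³ left
container 3: place 22 m³, 8 m³ left
container 4: place 21 m³, 9 m³ left
container 5: place 20 m³, 10 m³ left
container 6: place 19 m³, 11 m³ left
container 7: place 19 m³, 11 m³ left
container 8: place 17 m³, 13 m³ left
container 9: place 17 m³, 13 m³ left
container 10: place 17 m³, 13 m³ left
container 11: place 15 m³, 15 m³ left
container 8: place 13 m³, 0 m³ left
container 9: place 12 m³, 1 m³ left
container 6: place 11 m³, 0 m³ left
container 4: place 9 m³, 0 m³ left
container 3: place 8 m³, 0 m³ left

11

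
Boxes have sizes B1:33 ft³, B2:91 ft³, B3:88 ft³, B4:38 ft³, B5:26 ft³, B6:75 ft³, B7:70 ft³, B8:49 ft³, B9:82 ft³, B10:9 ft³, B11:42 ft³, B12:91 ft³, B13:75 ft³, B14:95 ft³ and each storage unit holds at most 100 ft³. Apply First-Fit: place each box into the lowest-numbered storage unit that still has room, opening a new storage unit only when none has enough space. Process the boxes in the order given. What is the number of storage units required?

10

B1 (33 ft³) → storage unit 1 (remaining 67 ft³)
B2 (91 ft³) → storage unit 2 (remaining 9 ft³)
B3 (88 ft³) → storage unit 3 (remaining 12 ft³)
B4 (38 ft³) → storage unit 1 (remaining 29 ft³)
B5 (26 ft³) → storage unit 1 (remaining 3 ft³)
B6 (75 ft³) → storage unit 4 (remaining 25 ft³)
B7 (70 ft³) → storage unit 5 (remaining 30 ft³)
B8 (49 ft³) → storage unit 6 (remaining 51 ft³)
B9 (82 ft³) → storage unit 7 (remaining 18 ft³)
B10 (9 ft³) → storage unit 2 (remaining 0 ft³)
B11 (42 ft³) → storage unit 6 (remaining 9 ft³)
B12 (91 ft³) → storage unit 8 (remaining 9 ft³)
B13 (75 ft³) → storage unit 9 (remaining 25 ft³)
B14 (95 ft³) → storage unit 10 (remaining 5 ft³)
Final storage units: [33,38,26] [91,9] [88] [75] [70] [49,42] [82] [91] [75] [95].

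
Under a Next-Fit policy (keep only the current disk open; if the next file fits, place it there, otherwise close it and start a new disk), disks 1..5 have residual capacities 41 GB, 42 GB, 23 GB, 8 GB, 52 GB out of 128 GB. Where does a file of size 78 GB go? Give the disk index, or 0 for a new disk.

Next-Fit only looks at disk 5, which has 52 GB free.
78 GB does not fit, so a new disk is opened.

0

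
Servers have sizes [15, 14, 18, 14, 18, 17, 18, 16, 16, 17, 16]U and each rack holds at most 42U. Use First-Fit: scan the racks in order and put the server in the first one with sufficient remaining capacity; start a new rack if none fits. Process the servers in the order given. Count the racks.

6

Put 15U in rack 1; 27U remain.
Put 14U in rack 1; 13U remain.
Put 18U in rack 2; 24U remain.
Put 14U in rack 2; 10U remain.
Put 18U in rack 3; 24U remain.
Put 17U in rack 3; 7U remain.
Put 18U in rack 4; 24U remain.
Put 16U in rack 4; 8U remain.
Put 16U in rack 5; 26U remain.
Put 17U in rack 5; 9U remain.
Put 16U in rack 6; 26U remain.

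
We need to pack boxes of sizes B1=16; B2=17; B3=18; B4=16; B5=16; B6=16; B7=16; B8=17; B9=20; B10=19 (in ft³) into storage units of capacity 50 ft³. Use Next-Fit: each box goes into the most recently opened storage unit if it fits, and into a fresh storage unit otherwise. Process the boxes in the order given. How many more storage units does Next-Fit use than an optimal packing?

0

Next-Fit: [16,17] [18,16,16] [16,16,17] [20,19] → 4 storage units.
Total size 171 ft³; any packing needs at least ⌈171/50⌉ = 4 storage units.
So 4 is already optimal.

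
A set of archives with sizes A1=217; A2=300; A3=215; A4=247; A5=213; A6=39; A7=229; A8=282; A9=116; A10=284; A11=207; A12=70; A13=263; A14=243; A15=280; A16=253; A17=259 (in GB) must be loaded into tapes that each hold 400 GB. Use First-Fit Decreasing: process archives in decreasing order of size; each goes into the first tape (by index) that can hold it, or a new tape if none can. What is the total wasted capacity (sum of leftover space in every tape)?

1883

Sorted descending: 300, 284, 282, 280, 263, 259, 253, 247, 243, 229, 217, 215, 213, 207, 116, 70, 39.
tape 1: place 300 GB, 100 GB left
tape 2: place 284 GB, 116 GB left
tape 3: place 282 GB, 118 GB left
tape 4: place 280 GB, 120 GB left
tape 5: place 263 GB, 137 GB left
tape 6: place 259 GB, 141 GB left
tape 7: place 253 GB, 147 GB left
tape 8: place 247 GB, 153 GB left
tape 9: place 243 GB, 157 GB left
tape 10: place 229 GB, 171 GB left
tape 11: place 217 GB, 183 GB left
tape 12: place 215 GB, 185 GB left
tape 13: place 213 GB, 187 GB left
tape 14: place 207 GB, 193 GB left
tape 2: place 116 GB, 0 GB left
tape 1: place 70 GB, 30 GB left
tape 3: place 39 GB, 79 GB left
14 tapes × 400 GB = 5600 GB; used 3717 GB; unused 1883 GB.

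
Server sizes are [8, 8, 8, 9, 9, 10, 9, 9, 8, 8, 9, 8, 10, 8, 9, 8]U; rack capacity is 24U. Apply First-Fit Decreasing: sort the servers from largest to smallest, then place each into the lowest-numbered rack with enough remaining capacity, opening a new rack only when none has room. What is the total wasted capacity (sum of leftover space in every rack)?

Sorted descending: 10, 10, 9, 9, 9, 9, 9, 9, 8, 8, 8, 8, 8, 8, 8, 8.
Put 10U in rack 1; 14U remain.
Put 10U in rack 1; 4U remain.
Put 9U in rack 2; 15U remain.
Put 9U in rack 2; 6U remain.
Put 9U in rack 3; 15U remain.
Put 9U in rack 3; 6U remain.
Put 9U in rack 4; 15U remain.
Put 9U in rack 4; 6U remain.
Put 8U in rack 5; 16U remain.
Put 8U in rack 5; 8U remain.
Put 8U in rack 5; 0U remain.
Put 8U in rack 6; 16U remain.
Put 8U in rack 6; 8U remain.
Put 8U in rack 6; 0U remain.
Put 8U in rack 7; 16U remain.
Put 8U in rack 7; 8U remain.
7 racks × 24U = 168U; used 138U; unused 30U.

30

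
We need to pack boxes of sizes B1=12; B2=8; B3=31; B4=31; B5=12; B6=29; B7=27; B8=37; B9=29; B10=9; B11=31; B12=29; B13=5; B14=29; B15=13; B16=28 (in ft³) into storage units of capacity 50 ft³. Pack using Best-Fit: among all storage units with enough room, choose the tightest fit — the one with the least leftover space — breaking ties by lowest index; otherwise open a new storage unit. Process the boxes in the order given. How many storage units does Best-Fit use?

storage unit 1: place B1 (12 ft³), 38 ft³ left
storage unit 1: place B2 (8 ft³), 30 ft³ left
storage unit 2: place B3 (31 ft³), 19 ft³ left
storage unit 3: place B4 (31 ft³), 19 ft³ left
storage unit 2: place B5 (12 ft³), 7 ft³ left
storage unit 1: place B6 (29 ft³), 1 ft³ left
storage unit 4: place B7 (27 ft³), 23 ft³ left
storage unit 5: place B8 (37 ft³), 13 ft³ left
storage unit 6: place B9 (29 ft³), 21 ft³ left
storage unit 5: place B10 (9 ft³), 4 ft³ left
storage unit 7: place B11 (31 ft³), 19 ft³ left
storage unit 8: place B12 (29 ft³), 21 ft³ left
storage unit 2: place B13 (5 ft³), 2 ft³ left
storage unit 9: place B14 (29 ft³), 21 ft³ left
storage unit 3: place B15 (13 ft³), 6 ft³ left
storage unit 10: place B16 (28 ft³), 22 ft³ left

10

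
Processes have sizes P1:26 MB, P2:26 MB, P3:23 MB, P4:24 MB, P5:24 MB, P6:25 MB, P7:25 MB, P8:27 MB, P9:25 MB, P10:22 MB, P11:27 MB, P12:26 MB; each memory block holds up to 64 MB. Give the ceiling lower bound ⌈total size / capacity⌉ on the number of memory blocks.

5

Total size = 26 + 26 + 23 + 24 + 24 + 25 + 25 + 27 + 25 + 22 + 27 + 26 = 300 MB.
⌈300 / 64⌉ = 5.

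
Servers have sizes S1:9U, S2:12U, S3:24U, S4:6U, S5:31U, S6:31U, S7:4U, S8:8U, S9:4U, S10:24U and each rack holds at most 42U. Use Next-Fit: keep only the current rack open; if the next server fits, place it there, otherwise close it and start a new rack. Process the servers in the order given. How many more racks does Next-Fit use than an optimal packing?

Next-Fit: [9,12] [24,6] [31] [31,4] [8,4,24] → 5 racks.
Total size 153U; any packing needs at least ⌈153/42⌉ = 4 racks.
An optimal packing achieves that bound: [31,9] [31,8] [24,12,6] [24,4,4] → 4 racks.
Excess: 5 − 4 = 1.

1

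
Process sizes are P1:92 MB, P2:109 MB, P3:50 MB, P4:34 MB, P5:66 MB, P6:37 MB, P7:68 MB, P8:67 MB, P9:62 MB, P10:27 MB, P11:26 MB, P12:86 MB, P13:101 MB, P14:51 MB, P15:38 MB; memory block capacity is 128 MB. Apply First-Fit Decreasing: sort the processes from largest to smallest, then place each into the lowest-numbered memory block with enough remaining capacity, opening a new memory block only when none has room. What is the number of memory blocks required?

8 memory blocks

Sorted descending: 109, 101, 92, 86, 68, 67, 66, 62, 51, 50, 38, 37, 34, 27, 26.
memory block 1: place 109 MB, 19 MB left
memory block 2: place 101 MB, 27 MB left
memory block 3: place 92 MB, 36 MB left
memory block 4: place 86 MB, 42 MB left
memory block 5: place 68 MB, 60 MB left
memory block 6: place 67 MB, 61 MB left
memory block 7: place 66 MB, 62 MB left
memory block 7: place 62 MB, 0 MB left
memory block 5: place 51 MB, 9 MB left
memory block 6: place 50 MB, 11 MB left
memory block 4: place 38 MB, 4 MB left
memory block 8: place 37 MB, 91 MB left
memory block 3: place 34 MB, 2 MB left
memory block 2: place 27 MB, 0 MB left
memory block 8: place 26 MB, 65 MB left
Final memory blocks: [109] [101,27] [92,34] [86,38] [68,51] [67,50] [66,62] [37,26].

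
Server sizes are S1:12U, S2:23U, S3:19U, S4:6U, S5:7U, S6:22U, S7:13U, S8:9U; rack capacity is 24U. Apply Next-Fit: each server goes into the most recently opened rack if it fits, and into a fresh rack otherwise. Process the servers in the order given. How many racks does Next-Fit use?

rack 1: place S1 (12U), 12U left
rack 2: place S2 (23U), 1U left
rack 3: place S3 (19U), 5U left
rack 4: place S4 (6U), 18U left
rack 4: place S5 (7U), 11U left
rack 5: place S6 (22U), 2U left
rack 6: place S7 (13U), 11U left
rack 6: place S8 (9U), 2U left

6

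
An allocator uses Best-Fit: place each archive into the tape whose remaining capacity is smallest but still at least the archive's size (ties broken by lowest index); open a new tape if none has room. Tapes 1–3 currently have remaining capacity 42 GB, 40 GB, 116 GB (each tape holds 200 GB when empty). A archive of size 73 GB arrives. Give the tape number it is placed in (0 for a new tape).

3

Tapes with room: tape 3 (116 GB).
Tightest fit is tape 3 with 116 GB free.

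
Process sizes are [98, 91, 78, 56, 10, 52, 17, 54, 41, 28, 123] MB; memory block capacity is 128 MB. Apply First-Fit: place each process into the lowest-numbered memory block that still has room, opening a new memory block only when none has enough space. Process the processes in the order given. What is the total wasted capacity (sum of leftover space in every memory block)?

120

98 MB → memory block 1 (remaining 30 MB)
91 MB → memory block 2 (remaining 37 MB)
78 MB → memory block 3 (remaining 50 MB)
56 MB → memory block 4 (remaining 72 MB)
10 MB → memory block 1 (remaining 20 MB)
52 MB → memory block 4 (remaining 20 MB)
17 MB → memory block 1 (remaining 3 MB)
54 MB → memory block 5 (remaining 74 MB)
41 MB → memory block 3 (remaining 9 MB)
28 MB → memory block 2 (remaining 9 MB)
123 MB → memory block 6 (remaining 5 MB)
6 memory blocks × 128 MB = 768 MB; used 648 MB; unused 120 MB.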